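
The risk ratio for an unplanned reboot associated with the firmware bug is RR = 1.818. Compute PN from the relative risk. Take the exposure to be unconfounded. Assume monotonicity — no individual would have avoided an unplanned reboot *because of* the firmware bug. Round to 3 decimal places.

PN ≈ 0.450

Under exogeneity and monotonicity, PN = (RR − 1) / RR = 1 − 1/RR.
PN = (1.818 − 1) / 1.818 = 0.818 / 1.818 ≈ 0.4499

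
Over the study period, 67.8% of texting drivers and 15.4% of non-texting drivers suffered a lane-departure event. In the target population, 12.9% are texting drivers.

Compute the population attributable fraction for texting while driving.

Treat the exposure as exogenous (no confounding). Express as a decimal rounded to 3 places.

p₁ = 0.678, p₀ = 0.154.
Overall risk P(Y=1) = π·p₁ + (1−π)·p₀ = 0.129×0.678 + 0.871×0.154 = 0.2216.
Under exogeneity, PAF = [P(Y=1) − p₀] / P(Y=1).
PAF = (0.2216 − 0.154) / 0.2216 ≈ 0.3050

PAF ≈ 0.305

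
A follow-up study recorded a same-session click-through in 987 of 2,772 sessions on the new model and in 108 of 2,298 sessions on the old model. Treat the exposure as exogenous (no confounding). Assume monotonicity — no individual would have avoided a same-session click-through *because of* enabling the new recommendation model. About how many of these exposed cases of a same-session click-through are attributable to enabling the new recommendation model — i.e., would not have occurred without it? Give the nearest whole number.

about 857 cases

p₁ = P(outcome | exposed) = 987/2772 = 0.35606
p₀ = P(outcome | unexposed) = 108/2298 = 0.046997
PN = (p₁ − p₀)/p₁ = (0.35606 − 0.046997) / 0.35606 ≈ 0.86801.
Attributable cases ≈ PN × (exposed cases) = 0.86801 × 987 ≈ 856.72.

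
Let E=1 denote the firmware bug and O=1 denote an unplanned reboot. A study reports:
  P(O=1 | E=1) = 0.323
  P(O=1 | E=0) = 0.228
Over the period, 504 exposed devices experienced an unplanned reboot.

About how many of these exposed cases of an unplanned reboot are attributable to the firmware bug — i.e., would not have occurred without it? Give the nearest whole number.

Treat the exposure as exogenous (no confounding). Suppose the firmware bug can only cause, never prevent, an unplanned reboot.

Let p₁ = 0.323, p₀ = 0.228.
PN = (p₁ − p₀)/p₁ = (0.323 − 0.228) / 0.323 ≈ 0.29412.
Attributable cases ≈ PN × (exposed cases) = 0.29412 × 504 ≈ 148.24.

about 148 cases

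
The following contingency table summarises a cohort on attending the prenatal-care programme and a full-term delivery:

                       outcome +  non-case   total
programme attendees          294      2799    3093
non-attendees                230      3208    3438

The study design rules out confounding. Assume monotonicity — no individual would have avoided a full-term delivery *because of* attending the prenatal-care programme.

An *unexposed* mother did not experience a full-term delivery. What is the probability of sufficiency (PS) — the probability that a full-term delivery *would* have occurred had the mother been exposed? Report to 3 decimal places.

PS ≈ 0.030

p₁ = P(outcome | exposed) = 294/3093 = 0.095053
p₀ = P(outcome | unexposed) = 230/3438 = 0.066899
Under exogeneity and monotonicity, PS = (p₁ − p₀) / (1 − p₀).
PS = (0.095053 − 0.066899) / (1 − 0.066899) = 0.028154 / 0.9331 ≈ 0.0302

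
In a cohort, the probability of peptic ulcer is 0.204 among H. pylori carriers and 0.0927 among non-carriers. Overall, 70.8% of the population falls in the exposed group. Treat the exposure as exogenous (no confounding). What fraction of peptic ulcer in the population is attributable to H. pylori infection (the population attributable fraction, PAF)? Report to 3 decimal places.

PAF ≈ 0.459

Let p₁ = 0.204, p₀ = 0.0927.
Overall risk P(Y=1) = π·p₁ + (1−π)·p₀ = 0.708×0.204 + 0.292×0.0927 = 0.1715.
Under exogeneity, PAF = [P(Y=1) − p₀] / P(Y=1).
PAF = (0.1715 − 0.0927) / 0.1715 ≈ 0.4595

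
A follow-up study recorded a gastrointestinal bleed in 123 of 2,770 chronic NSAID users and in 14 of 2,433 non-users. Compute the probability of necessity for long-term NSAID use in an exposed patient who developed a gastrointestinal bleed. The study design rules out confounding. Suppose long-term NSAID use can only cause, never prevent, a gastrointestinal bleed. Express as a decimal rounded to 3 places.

p₁ = P(outcome | exposed) = 123/2770 = 0.044404
p₀ = P(outcome | unexposed) = 14/2433 = 0.0057542
Under exogeneity and monotonicity, PN = (p₁ − p₀) / p₁.
PN = (0.044404 − 0.0057542) / 0.044404 = 0.03865 / 0.044404 ≈ 0.8704

PN ≈ 0.870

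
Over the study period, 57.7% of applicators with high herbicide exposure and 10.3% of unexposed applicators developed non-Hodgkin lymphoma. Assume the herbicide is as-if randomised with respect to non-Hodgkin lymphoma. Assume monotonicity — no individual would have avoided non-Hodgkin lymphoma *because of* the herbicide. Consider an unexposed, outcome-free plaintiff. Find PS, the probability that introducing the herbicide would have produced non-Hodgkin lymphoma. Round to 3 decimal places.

PS ≈ 0.528

p₁ = 0.577, p₀ = 0.103.
Under exogeneity and monotonicity, PS = (p₁ − p₀) / (1 − p₀).
PS = (0.577 − 0.103) / (1 − 0.103) = 0.474 / 0.897 ≈ 0.5284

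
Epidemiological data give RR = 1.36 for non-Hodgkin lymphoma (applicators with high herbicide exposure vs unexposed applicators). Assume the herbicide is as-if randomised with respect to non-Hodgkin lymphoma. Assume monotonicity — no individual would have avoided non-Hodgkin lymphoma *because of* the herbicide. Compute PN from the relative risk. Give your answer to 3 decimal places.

Under exogeneity and monotonicity, PN = (RR − 1) / RR = 1 − 1/RR.
PN = (1.36 − 1) / 1.36 = 0.36 / 1.36 ≈ 0.2647

PN ≈ 0.265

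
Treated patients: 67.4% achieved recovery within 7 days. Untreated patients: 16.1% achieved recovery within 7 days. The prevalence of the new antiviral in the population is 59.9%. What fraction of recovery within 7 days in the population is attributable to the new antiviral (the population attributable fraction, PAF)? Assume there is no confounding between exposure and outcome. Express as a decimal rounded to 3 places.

PAF ≈ 0.656

p₁ = 0.674, p₀ = 0.161.
Overall risk P(Y=1) = π·p₁ + (1−π)·p₀ = 0.599×0.674 + 0.401×0.161 = 0.46829.
Under exogeneity, PAF = [P(Y=1) − p₀] / P(Y=1).
PAF = (0.46829 − 0.161) / 0.46829 ≈ 0.6562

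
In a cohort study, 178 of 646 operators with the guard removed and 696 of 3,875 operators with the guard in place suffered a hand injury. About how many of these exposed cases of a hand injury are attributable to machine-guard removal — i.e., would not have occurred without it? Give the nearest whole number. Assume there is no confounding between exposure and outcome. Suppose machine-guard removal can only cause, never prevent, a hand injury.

p₁ = P(outcome | exposed) = 178/646 = 0.27554
p₀ = P(outcome | unexposed) = 696/3875 = 0.17961
PN = (p₁ − p₀)/p₁ = (0.27554 − 0.17961) / 0.27554 ≈ 0.34815.
Attributable cases ≈ PN × (exposed cases) = 0.34815 × 178 ≈ 61.97.

about 62 cases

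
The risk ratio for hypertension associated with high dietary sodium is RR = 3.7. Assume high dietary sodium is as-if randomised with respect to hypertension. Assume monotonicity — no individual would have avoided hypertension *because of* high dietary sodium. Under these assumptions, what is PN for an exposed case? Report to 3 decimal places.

Under exogeneity and monotonicity, PN = (RR − 1) / RR = 1 − 1/RR.
PN = (3.7 − 1) / 3.7 = 2.7 / 3.7 ≈ 0.7297

PN ≈ 0.730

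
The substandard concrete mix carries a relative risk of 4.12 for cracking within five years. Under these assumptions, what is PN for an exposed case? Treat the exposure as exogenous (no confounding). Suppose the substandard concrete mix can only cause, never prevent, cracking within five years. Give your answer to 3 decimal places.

PN ≈ 0.757

Under exogeneity and monotonicity, PN = (RR − 1) / RR = 1 − 1/RR.
PN = (4.12 − 1) / 4.12 = 3.12 / 4.12 ≈ 0.7573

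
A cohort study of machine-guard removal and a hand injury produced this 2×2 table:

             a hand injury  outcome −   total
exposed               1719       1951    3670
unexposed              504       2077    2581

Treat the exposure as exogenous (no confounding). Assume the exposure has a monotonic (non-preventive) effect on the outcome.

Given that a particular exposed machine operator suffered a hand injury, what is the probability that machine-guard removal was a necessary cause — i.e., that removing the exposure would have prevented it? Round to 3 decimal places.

PN ≈ 0.583

p₁ = P(outcome | exposed) = 1719/3670 = 0.46839
p₀ = P(outcome | unexposed) = 504/2581 = 0.19527
Under exogeneity and monotonicity, PN = (p₁ − p₀)/p₁.
PN = (0.46839 − 0.19527) / 0.46839 ≈ 0.5831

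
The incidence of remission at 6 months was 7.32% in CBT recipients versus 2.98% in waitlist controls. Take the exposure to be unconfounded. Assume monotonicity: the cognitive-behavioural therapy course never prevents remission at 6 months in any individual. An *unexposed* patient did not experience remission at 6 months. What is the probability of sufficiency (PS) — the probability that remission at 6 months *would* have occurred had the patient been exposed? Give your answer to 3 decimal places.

p₁ = 0.0732, p₀ = 0.0298.
Under exogeneity and monotonicity, PS = (p₁ − p₀) / (1 − p₀).
PS = (0.0732 − 0.0298) / (1 − 0.0298) = 0.0434 / 0.9702 ≈ 0.0447

PS ≈ 0.045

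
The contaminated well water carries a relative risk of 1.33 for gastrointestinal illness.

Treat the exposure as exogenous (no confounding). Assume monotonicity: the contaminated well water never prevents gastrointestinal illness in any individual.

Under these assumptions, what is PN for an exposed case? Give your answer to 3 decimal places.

Under exogeneity and monotonicity, PN = (RR − 1) / RR = 1 − 1/RR.
PN = (1.33 − 1) / 1.33 = 0.33 / 1.33 ≈ 0.2481

PN ≈ 0.248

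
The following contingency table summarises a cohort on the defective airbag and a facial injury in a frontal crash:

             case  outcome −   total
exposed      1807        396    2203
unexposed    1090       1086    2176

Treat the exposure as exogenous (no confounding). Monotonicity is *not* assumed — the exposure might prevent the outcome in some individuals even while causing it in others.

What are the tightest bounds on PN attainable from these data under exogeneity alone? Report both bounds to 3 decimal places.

p₁ = P(outcome | exposed) = 1807/2203 = 0.82025
p₀ = P(outcome | unexposed) = 1090/2176 = 0.50092
Under exogeneity alone the bounds on PN are max{0,(p₁−p₀)/p₁} ≤ PN ≤ min{1,(1−p₀)/p₁}.
  lower = (p₁ − p₀)/p₁ = 0.31933 / 0.82025 ≈ 0.3893
  upper = min{1, (1 − p₀)/p₁} = 0.49908 / 0.82025 ≈ 0.6085

0.389 ≤ PN ≤ 0.608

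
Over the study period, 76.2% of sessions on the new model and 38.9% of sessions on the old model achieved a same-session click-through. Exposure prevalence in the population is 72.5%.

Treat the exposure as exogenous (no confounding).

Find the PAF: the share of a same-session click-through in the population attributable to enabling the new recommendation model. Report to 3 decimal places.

PAF ≈ 0.410

p₁ = 0.762, p₀ = 0.389.
Overall risk P(Y=1) = π·p₁ + (1−π)·p₀ = 0.725×0.762 + 0.275×0.389 = 0.65943.
Under exogeneity, PAF = [P(Y=1) − p₀] / P(Y=1).
PAF = (0.65943 − 0.389) / 0.65943 ≈ 0.4101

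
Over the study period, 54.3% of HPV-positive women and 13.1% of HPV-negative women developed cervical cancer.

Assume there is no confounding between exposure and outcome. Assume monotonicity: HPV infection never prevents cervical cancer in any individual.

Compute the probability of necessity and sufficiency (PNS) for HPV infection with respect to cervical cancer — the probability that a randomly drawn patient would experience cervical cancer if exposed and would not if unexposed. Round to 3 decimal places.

PNS ≈ 0.412

p₁ = 0.543, p₀ = 0.131.
Under exogeneity and monotonicity, PNS = p₁ − p₀.
PNS = 0.543 − 0.131 = 0.412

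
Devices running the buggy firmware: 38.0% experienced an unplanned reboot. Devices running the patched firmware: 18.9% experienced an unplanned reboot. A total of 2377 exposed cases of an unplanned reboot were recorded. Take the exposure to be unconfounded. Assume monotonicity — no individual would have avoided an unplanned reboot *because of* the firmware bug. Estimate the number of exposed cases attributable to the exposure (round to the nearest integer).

p₁ = 0.38, p₀ = 0.189.
PN = (p₁ − p₀)/p₁ = (0.38 − 0.189) / 0.38 ≈ 0.50263.
Attributable cases ≈ PN × (exposed cases) = 0.50263 × 2377 ≈ 1194.76.

about 1195 cases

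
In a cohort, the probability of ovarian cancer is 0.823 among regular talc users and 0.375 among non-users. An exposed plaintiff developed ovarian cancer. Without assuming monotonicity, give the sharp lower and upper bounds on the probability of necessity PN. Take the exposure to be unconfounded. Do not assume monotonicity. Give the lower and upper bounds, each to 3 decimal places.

Let p₁ = 0.823, p₀ = 0.375.
Under exogeneity alone the bounds on PN are max{0,(p₁−p₀)/p₁} ≤ PN ≤ min{1,(1−p₀)/p₁}.
  lower = (p₁ − p₀)/p₁ = 0.448 / 0.823 ≈ 0.5443
  upper = min{1, (1 − p₀)/p₁} = 0.625 / 0.823 ≈ 0.7594

0.544 ≤ PN ≤ 0.759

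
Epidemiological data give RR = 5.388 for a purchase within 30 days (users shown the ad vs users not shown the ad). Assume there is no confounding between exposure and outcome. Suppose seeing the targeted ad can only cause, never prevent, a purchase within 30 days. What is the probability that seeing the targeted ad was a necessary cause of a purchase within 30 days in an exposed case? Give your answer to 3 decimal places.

Under exogeneity and monotonicity, PN = (RR − 1) / RR = 1 − 1/RR.
PN = (5.388 − 1) / 5.388 = 4.388 / 5.388 ≈ 0.8144

PN ≈ 0.814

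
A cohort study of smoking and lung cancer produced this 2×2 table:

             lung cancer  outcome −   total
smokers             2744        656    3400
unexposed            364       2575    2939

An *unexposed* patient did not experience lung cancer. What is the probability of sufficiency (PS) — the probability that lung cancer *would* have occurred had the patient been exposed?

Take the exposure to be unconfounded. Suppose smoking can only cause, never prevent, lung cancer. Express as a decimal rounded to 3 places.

PS ≈ 0.780

p₁ = P(outcome | exposed) = 2744/3400 = 0.80706
p₀ = P(outcome | unexposed) = 364/2939 = 0.12385
Under exogeneity and monotonicity, PS = (p₁ − p₀)/(1 − p₀).
PS = (0.80706 − 0.12385) / 0.87615 ≈ 0.7798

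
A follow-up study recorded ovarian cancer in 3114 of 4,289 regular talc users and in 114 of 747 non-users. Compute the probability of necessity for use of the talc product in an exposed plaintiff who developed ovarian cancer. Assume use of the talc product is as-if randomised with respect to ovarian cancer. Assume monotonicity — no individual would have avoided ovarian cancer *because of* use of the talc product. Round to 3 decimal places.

PN ≈ 0.790

p₁ = P(outcome | exposed) = 3114/4289 = 0.72604
p₀ = P(outcome | unexposed) = 114/747 = 0.15261
Under exogeneity and monotonicity, PN = (p₁ − p₀) / p₁.
PN = (0.72604 − 0.15261) / 0.72604 = 0.57343 / 0.72604 ≈ 0.7898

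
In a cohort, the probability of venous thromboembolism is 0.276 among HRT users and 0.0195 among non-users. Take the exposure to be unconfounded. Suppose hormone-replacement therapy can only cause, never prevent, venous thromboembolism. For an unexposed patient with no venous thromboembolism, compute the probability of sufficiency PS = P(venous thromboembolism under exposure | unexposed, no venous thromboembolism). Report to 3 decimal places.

Let p₁ = 0.276, p₀ = 0.0195.
Under exogeneity and monotonicity, PS = (p₁ − p₀) / (1 − p₀).
PS = (0.276 − 0.0195) / (1 − 0.0195) = 0.2565 / 0.9805 ≈ 0.2616

PS ≈ 0.262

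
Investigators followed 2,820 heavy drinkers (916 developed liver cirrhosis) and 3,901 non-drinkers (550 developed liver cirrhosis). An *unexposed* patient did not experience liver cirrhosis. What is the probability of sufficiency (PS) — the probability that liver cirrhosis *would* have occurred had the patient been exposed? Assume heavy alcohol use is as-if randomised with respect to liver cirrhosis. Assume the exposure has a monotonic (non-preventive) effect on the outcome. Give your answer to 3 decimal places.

p₁ = P(outcome | exposed) = 916/2820 = 0.32482
p₀ = P(outcome | unexposed) = 550/3901 = 0.14099
Under exogeneity and monotonicity, PS = (p₁ − p₀) / (1 − p₀).
PS = (0.32482 − 0.14099) / (1 − 0.14099) = 0.18383 / 0.85901 ≈ 0.2140

PS ≈ 0.214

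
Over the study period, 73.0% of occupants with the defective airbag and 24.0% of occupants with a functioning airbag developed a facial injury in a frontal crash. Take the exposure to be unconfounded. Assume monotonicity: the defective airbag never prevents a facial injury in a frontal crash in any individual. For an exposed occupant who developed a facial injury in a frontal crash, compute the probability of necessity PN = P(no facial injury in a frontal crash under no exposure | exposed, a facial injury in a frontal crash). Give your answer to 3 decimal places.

p₁ = 0.73, p₀ = 0.24.
Under exogeneity and monotonicity, PN = (p₁ − p₀) / p₁.
PN = (0.73 − 0.24) / 0.73 = 0.49 / 0.73 ≈ 0.6712

PN ≈ 0.671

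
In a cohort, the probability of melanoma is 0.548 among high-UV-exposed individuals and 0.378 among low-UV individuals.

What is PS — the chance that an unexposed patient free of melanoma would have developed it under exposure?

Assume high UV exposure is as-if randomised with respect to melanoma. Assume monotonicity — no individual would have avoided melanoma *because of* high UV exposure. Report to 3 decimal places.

Let p₁ = 0.548, p₀ = 0.378.
Under exogeneity and monotonicity, PS = (p₁ − p₀) / (1 − p₀).
PS = (0.548 − 0.378) / (1 − 0.378) = 0.17 / 0.622 ≈ 0.2733

PS ≈ 0.273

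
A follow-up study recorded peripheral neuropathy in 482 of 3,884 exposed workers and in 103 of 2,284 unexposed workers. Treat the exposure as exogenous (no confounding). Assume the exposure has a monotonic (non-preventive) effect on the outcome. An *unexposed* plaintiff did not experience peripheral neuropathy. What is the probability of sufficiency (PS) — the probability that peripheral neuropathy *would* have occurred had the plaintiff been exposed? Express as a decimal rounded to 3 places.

PS ≈ 0.083

p₁ = P(outcome | exposed) = 482/3884 = 0.1241
p₀ = P(outcome | unexposed) = 103/2284 = 0.045096
Under exogeneity and monotonicity, PS = (p₁ − p₀) / (1 − p₀).
PS = (0.1241 − 0.045096) / (1 − 0.045096) = 0.079003 / 0.9549 ≈ 0.0827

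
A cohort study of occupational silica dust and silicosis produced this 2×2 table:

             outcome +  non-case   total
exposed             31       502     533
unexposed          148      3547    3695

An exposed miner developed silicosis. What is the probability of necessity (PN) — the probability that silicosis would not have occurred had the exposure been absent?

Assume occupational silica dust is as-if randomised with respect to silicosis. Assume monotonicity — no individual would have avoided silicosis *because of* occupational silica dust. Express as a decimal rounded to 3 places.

PN ≈ 0.311

p₁ = P(outcome | exposed) = 31/533 = 0.058161
p₀ = P(outcome | unexposed) = 148/3695 = 0.040054
Under exogeneity and monotonicity, PN = (p₁ − p₀)/p₁.
PN = (0.058161 − 0.040054) / 0.058161 ≈ 0.3113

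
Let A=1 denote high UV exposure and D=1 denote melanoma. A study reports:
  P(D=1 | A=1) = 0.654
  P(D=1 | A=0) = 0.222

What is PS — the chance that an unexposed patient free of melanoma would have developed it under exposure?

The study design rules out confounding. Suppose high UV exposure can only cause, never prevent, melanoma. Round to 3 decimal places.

Let p₁ = 0.654, p₀ = 0.222.
Under exogeneity and monotonicity, PS = (p₁ − p₀) / (1 − p₀).
PS = (0.654 − 0.222) / (1 − 0.222) = 0.432 / 0.778 ≈ 0.5553

PS ≈ 0.555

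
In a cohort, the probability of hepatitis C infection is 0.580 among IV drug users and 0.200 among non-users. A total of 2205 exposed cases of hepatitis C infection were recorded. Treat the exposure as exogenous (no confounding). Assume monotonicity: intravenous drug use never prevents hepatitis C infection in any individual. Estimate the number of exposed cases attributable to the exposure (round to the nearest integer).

about 1445 cases

Let p₁ = 0.58, p₀ = 0.2.
PN = (p₁ − p₀)/p₁ = (0.58 − 0.2) / 0.58 ≈ 0.65517.
Attributable cases ≈ PN × (exposed cases) = 0.65517 × 2205 ≈ 1444.66.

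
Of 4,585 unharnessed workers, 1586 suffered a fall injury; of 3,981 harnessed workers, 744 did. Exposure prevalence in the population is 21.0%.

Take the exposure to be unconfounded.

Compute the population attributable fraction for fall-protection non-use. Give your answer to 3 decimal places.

p₁ = P(outcome | exposed) = 1586/4585 = 0.34591
p₀ = P(outcome | unexposed) = 744/3981 = 0.18689
Overall risk P(Y=1) = π·p₁ + (1−π)·p₀ = 0.21×0.34591 + 0.79×0.18689 = 0.22028.
Under exogeneity, PAF = [P(Y=1) − p₀] / P(Y=1).
PAF = (0.22028 − 0.18689) / 0.22028 ≈ 0.1516

PAF ≈ 0.152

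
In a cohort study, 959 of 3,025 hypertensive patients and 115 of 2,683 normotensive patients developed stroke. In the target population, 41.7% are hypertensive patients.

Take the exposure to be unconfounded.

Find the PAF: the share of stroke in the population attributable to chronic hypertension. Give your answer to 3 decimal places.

p₁ = P(outcome | exposed) = 959/3025 = 0.31702
p₀ = P(outcome | unexposed) = 115/2683 = 0.042862
Overall risk P(Y=1) = π·p₁ + (1−π)·p₀ = 0.417×0.31702 + 0.583×0.042862 = 0.15719.
Under exogeneity, PAF = [P(Y=1) − p₀] / P(Y=1).
PAF = (0.15719 − 0.042862) / 0.15719 ≈ 0.7273

PAF ≈ 0.727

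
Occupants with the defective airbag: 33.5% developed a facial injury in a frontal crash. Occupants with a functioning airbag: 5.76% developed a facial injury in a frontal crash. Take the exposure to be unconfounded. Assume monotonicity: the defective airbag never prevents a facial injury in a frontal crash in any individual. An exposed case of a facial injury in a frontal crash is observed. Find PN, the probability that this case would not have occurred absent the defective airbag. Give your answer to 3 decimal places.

PN ≈ 0.828

p₁ = 0.335, p₀ = 0.0576.
Under exogeneity and monotonicity, PN = (p₁ − p₀) / p₁.
PN = (0.335 − 0.0576) / 0.335 = 0.2774 / 0.335 ≈ 0.8281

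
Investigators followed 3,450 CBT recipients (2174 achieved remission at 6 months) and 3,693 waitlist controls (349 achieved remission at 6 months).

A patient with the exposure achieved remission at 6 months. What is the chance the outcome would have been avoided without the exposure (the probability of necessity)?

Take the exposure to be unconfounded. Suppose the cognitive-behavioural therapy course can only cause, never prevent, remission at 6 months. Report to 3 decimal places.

PN ≈ 0.850

p₁ = P(outcome | exposed) = 2174/3450 = 0.63014
p₀ = P(outcome | unexposed) = 349/3693 = 0.094503
Under exogeneity and monotonicity, PN = (p₁ − p₀) / p₁.
PN = (0.63014 − 0.094503) / 0.63014 = 0.53564 / 0.63014 ≈ 0.8500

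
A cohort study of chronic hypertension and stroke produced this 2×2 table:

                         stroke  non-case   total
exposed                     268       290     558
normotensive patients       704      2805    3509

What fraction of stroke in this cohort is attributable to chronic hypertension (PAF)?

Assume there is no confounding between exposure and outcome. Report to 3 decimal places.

PAF ≈ 0.161

p₁ = P(outcome | exposed) = 268/558 = 0.48029
p₀ = P(outcome | unexposed) = 704/3509 = 0.20063
Exposure prevalence π = 558/4067 = 0.1372; overall risk P(Y=1) = 0.239.
Under exogeneity, PAF = [P(Y=1) − p₀]/P(Y=1).
PAF = (0.239 − 0.20063) / 0.239 ≈ 0.1605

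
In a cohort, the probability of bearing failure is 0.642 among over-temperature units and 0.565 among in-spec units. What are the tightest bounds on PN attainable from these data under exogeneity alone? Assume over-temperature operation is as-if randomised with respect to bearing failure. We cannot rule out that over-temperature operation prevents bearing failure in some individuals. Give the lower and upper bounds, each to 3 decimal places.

0.120 ≤ PN ≤ 0.678

Let p₁ = 0.642, p₀ = 0.565.
Under exogeneity alone the bounds on PN are max{0,(p₁−p₀)/p₁} ≤ PN ≤ min{1,(1−p₀)/p₁}.
  lower = (p₁ − p₀)/p₁ = 0.077 / 0.642 ≈ 0.1199
  upper = min{1, (1 − p₀)/p₁} = 0.435 / 0.642 ≈ 0.6776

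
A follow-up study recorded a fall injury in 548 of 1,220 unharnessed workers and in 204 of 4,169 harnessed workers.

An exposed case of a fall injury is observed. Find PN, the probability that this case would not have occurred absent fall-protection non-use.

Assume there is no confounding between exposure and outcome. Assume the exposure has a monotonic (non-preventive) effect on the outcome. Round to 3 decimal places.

p₁ = P(outcome | exposed) = 548/1220 = 0.44918
p₀ = P(outcome | unexposed) = 204/4169 = 0.048933
Under exogeneity and monotonicity, PN = (p₁ − p₀) / p₁.
PN = (0.44918 − 0.048933) / 0.44918 = 0.40025 / 0.44918 ≈ 0.8911

PN ≈ 0.891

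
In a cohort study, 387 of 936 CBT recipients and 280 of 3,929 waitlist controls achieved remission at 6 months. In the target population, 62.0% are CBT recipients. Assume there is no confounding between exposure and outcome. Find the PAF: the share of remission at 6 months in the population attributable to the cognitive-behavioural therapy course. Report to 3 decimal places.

PAF ≈ 0.749

p₁ = P(outcome | exposed) = 387/936 = 0.41346
p₀ = P(outcome | unexposed) = 280/3929 = 0.071265
Overall risk P(Y=1) = π·p₁ + (1−π)·p₀ = 0.62×0.41346 + 0.38×0.071265 = 0.28343.
Under exogeneity, PAF = [P(Y=1) − p₀] / P(Y=1).
PAF = (0.28343 − 0.071265) / 0.28343 ≈ 0.7486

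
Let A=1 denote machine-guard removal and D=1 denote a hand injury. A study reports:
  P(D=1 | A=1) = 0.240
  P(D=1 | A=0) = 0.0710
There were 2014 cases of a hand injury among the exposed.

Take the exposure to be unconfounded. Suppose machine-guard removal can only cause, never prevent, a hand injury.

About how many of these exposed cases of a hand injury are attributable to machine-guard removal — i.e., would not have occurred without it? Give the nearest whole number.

Let p₁ = 0.24, p₀ = 0.071.
PN = (p₁ − p₀)/p₁ = (0.24 − 0.071) / 0.24 ≈ 0.70417.
Attributable cases ≈ PN × (exposed cases) = 0.70417 × 2014 ≈ 1418.19.

about 1418 cases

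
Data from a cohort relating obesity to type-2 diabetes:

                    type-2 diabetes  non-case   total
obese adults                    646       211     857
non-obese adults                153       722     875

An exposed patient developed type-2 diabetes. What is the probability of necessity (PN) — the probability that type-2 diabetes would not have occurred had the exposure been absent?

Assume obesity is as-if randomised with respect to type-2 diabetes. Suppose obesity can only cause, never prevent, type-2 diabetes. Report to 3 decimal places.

PN ≈ 0.768

p₁ = P(outcome | exposed) = 646/857 = 0.75379
p₀ = P(outcome | unexposed) = 153/875 = 0.17486
Under exogeneity and monotonicity, PN = (p₁ − p₀)/p₁.
PN = (0.75379 − 0.17486) / 0.75379 ≈ 0.7680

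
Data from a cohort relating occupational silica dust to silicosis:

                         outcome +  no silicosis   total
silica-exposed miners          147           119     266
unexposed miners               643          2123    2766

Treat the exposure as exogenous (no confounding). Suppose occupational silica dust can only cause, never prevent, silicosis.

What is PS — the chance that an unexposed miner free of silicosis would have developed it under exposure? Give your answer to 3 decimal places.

p₁ = P(outcome | exposed) = 147/266 = 0.55263
p₀ = P(outcome | unexposed) = 643/2766 = 0.23247
Under exogeneity and monotonicity, PS = (p₁ − p₀) / (1 − p₀).
PS = (0.55263 − 0.23247) / (1 − 0.23247) = 0.32017 / 0.76753 ≈ 0.4171

PS ≈ 0.417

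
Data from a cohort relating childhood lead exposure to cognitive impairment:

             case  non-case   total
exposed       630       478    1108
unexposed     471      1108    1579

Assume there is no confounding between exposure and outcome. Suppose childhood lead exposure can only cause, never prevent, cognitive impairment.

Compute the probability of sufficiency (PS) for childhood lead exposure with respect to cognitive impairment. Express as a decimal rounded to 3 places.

p₁ = P(outcome | exposed) = 630/1108 = 0.56859
p₀ = P(outcome | unexposed) = 471/1579 = 0.29829
Under exogeneity and monotonicity, PS = (p₁ − p₀) / (1 − p₀).
PS = (0.56859 − 0.29829) / (1 − 0.29829) = 0.2703 / 0.70171 ≈ 0.3852

PS ≈ 0.385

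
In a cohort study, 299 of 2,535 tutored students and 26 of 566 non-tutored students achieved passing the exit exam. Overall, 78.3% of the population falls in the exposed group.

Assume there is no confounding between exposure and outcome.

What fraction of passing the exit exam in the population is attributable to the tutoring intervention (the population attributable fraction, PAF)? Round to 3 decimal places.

p₁ = P(outcome | exposed) = 299/2535 = 0.11795
p₀ = P(outcome | unexposed) = 26/566 = 0.045936
Overall risk P(Y=1) = π·p₁ + (1−π)·p₀ = 0.783×0.11795 + 0.217×0.045936 = 0.10232.
Under exogeneity, PAF = [P(Y=1) − p₀] / P(Y=1).
PAF = (0.10232 − 0.045936) / 0.10232 ≈ 0.5511

PAF ≈ 0.551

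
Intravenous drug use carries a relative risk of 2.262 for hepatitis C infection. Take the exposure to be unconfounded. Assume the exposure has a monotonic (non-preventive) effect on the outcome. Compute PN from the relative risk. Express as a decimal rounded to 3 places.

Under exogeneity and monotonicity, PN = (RR − 1) / RR = 1 − 1/RR.
PN = (2.262 − 1) / 2.262 = 1.262 / 2.262 ≈ 0.5579

PN ≈ 0.558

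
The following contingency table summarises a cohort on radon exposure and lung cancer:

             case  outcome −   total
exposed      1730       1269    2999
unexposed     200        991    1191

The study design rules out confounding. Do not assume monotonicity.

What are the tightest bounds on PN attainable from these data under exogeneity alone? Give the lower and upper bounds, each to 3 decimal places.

p₁ = P(outcome | exposed) = 1730/2999 = 0.57686
p₀ = P(outcome | unexposed) = 200/1191 = 0.16793
Under exogeneity alone the bounds on PN are max{0,(p₁−p₀)/p₁} ≤ PN ≤ min{1,(1−p₀)/p₁}.
  lower = (p₁ − p₀)/p₁ = 0.40893 / 0.57686 ≈ 0.7089
  upper = min{1, (1 − p₀)/p₁} = 0.83207 / 0.57686 ≈ 1.4424 → capped at 1

0.709 ≤ PN ≤ 1.000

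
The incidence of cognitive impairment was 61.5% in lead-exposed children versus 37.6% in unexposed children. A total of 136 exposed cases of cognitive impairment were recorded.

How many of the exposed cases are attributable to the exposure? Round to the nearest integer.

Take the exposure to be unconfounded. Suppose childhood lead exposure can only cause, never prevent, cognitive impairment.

about 53 cases

p₁ = 0.615, p₀ = 0.376.
PN = (p₁ − p₀)/p₁ = (0.615 − 0.376) / 0.615 ≈ 0.38862.
Attributable cases ≈ PN × (exposed cases) = 0.38862 × 136 ≈ 52.85.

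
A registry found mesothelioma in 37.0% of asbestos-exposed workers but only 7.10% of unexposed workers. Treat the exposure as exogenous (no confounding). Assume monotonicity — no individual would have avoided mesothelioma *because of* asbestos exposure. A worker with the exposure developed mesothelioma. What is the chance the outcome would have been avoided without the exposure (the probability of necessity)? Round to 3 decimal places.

p₁ = 0.37, p₀ = 0.071.
Under exogeneity and monotonicity, PN = (p₁ − p₀) / p₁.
PN = (0.37 − 0.071) / 0.37 = 0.299 / 0.37 ≈ 0.8081

PN ≈ 0.808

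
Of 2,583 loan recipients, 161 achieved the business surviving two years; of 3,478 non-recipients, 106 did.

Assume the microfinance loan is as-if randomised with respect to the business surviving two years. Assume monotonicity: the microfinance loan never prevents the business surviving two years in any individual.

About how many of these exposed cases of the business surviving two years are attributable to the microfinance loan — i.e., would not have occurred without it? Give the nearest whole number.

p₁ = P(outcome | exposed) = 161/2583 = 0.062331
p₀ = P(outcome | unexposed) = 106/3478 = 0.030477
PN = (p₁ − p₀)/p₁ = (0.062331 − 0.030477) / 0.062331 ≈ 0.51104.
Attributable cases ≈ PN × (exposed cases) = 0.51104 × 161 ≈ 82.28.

about 82 cases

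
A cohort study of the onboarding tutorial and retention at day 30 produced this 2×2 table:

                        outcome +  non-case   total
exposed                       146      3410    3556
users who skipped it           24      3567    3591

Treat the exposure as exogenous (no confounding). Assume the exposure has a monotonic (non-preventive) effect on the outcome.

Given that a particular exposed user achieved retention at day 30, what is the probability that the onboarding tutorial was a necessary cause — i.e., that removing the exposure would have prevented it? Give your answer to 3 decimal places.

PN ≈ 0.837

p₁ = P(outcome | exposed) = 146/3556 = 0.041057
p₀ = P(outcome | unexposed) = 24/3591 = 0.0066834
Under exogeneity and monotonicity, PN = (p₁ − p₀)/p₁.
PN = (0.041057 − 0.0066834) / 0.041057 ≈ 0.8372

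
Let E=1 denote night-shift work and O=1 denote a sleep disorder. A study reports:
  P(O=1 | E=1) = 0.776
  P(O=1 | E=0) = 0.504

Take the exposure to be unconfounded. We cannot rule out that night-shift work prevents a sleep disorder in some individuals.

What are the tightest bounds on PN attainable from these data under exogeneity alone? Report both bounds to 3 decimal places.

Let p₁ = 0.776, p₀ = 0.504.
Under exogeneity alone the bounds on PN are max{0,(p₁−p₀)/p₁} ≤ PN ≤ min{1,(1−p₀)/p₁}.
  lower = (p₁ − p₀)/p₁ = 0.272 / 0.776 ≈ 0.3505
  upper = min{1, (1 − p₀)/p₁} = 0.496 / 0.776 ≈ 0.6392

0.351 ≤ PN ≤ 0.639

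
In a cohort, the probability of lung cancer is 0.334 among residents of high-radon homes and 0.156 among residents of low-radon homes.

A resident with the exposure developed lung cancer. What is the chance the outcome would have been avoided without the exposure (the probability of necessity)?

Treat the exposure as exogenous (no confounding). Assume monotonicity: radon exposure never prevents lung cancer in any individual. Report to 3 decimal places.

PN ≈ 0.533

Let p₁ = 0.334, p₀ = 0.156.
Under exogeneity and monotonicity, PN = (p₁ − p₀) / p₁.
PN = (0.334 − 0.156) / 0.334 = 0.178 / 0.334 ≈ 0.5329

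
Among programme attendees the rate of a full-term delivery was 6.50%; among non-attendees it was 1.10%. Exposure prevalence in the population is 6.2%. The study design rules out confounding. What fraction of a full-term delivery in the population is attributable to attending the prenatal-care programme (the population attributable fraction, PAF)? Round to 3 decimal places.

PAF ≈ 0.233

p₁ = 0.065, p₀ = 0.011.
Overall risk P(Y=1) = π·p₁ + (1−π)·p₀ = 0.062×0.065 + 0.938×0.011 = 0.014348.
Under exogeneity, PAF = [P(Y=1) − p₀] / P(Y=1).
PAF = (0.014348 − 0.011) / 0.014348 ≈ 0.2333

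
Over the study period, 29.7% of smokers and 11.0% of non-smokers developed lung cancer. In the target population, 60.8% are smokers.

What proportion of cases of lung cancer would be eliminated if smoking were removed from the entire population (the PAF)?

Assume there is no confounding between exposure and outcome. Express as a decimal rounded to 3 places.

PAF ≈ 0.508

p₁ = 0.297, p₀ = 0.11.
Overall risk P(Y=1) = π·p₁ + (1−π)·p₀ = 0.608×0.297 + 0.392×0.11 = 0.2237.
Under exogeneity, PAF = [P(Y=1) − p₀] / P(Y=1).
PAF = (0.2237 − 0.11) / 0.2237 ≈ 0.5083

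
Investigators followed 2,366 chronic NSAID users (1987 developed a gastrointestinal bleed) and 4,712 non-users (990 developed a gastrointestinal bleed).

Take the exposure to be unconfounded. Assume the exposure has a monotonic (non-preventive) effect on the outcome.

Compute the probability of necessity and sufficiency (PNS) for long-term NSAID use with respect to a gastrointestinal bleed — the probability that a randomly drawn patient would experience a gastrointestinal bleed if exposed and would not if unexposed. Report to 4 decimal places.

PNS ≈ 0.6297

p₁ = P(outcome | exposed) = 1987/2366 = 0.83981
p₀ = P(outcome | unexposed) = 990/4712 = 0.2101
Under exogeneity and monotonicity, PNS = p₁ − p₀.
PNS = 0.83981 − 0.2101 = 0.62971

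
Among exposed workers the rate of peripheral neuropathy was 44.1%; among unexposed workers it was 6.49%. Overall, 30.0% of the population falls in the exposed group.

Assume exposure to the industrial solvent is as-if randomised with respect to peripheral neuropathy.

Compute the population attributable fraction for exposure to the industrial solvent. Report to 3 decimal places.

p₁ = 0.441, p₀ = 0.0649.
Overall risk P(Y=1) = π·p₁ + (1−π)·p₀ = 0.3×0.441 + 0.7×0.0649 = 0.17773.
Under exogeneity, PAF = [P(Y=1) − p₀] / P(Y=1).
PAF = (0.17773 − 0.0649) / 0.17773 ≈ 0.6348

PAF ≈ 0.635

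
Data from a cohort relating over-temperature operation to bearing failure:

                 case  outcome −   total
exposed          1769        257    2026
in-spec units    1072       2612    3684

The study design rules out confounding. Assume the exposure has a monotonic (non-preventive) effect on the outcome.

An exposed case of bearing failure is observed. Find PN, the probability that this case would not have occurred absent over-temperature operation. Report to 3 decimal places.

p₁ = P(outcome | exposed) = 1769/2026 = 0.87315
p₀ = P(outcome | unexposed) = 1072/3684 = 0.29099
Under exogeneity and monotonicity, PN = (p₁ − p₀)/p₁.
PN = (0.87315 − 0.29099) / 0.87315 ≈ 0.6667

PN ≈ 0.667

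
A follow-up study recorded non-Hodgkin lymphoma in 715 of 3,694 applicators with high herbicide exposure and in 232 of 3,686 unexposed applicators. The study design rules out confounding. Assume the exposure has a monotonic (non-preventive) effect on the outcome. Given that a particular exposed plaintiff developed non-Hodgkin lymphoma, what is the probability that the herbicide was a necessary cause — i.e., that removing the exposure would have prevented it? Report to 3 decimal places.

p₁ = P(outcome | exposed) = 715/3694 = 0.19356
p₀ = P(outcome | unexposed) = 232/3686 = 0.062941
Under exogeneity and monotonicity, PN = (p₁ − p₀) / p₁.
PN = (0.19356 − 0.062941) / 0.19356 = 0.13062 / 0.19356 ≈ 0.6748

PN ≈ 0.675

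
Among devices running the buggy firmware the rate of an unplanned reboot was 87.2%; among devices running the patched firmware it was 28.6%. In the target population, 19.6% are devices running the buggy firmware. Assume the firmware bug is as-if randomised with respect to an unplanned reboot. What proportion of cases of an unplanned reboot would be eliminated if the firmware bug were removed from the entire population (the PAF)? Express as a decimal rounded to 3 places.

p₁ = 0.872, p₀ = 0.286.
Overall risk P(Y=1) = π·p₁ + (1−π)·p₀ = 0.196×0.872 + 0.804×0.286 = 0.40086.
Under exogeneity, PAF = [P(Y=1) − p₀] / P(Y=1).
PAF = (0.40086 − 0.286) / 0.40086 ≈ 0.2865

PAF ≈ 0.287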